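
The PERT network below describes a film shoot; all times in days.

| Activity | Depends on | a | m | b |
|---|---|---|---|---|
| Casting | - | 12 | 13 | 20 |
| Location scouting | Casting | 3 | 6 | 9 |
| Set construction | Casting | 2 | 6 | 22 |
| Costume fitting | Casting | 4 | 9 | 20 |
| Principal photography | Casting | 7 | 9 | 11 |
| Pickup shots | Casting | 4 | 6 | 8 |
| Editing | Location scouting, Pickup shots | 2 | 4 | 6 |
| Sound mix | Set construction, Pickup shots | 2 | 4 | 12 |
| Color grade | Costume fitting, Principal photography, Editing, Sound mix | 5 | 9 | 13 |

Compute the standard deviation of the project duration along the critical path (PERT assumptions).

te_Casting = (12 + 4·13 + 20)/6 = 84/6 = 14; σ²_Casting = ((20−12)/6)² = 1.778
te_Location scouting = (3 + 4·6 + 9)/6 = 36/6 = 6; σ²_Location scouting = ((9−3)/6)² = 1.000
te_Set construction = (2 + 4·6 + 22)/6 = 48/6 = 8; σ²_Set construction = ((22−2)/6)² = 11.111
te_Costume fitting = (4 + 4·9 + 20)/6 = 60/6 = 10; σ²_Costume fitting = ((20−4)/6)² = 7.111
te_Principal photography = (7 + 4·9 + 11)/6 = 54/6 = 9; σ²_Principal photography = ((11−7)/6)² = 0.444
te_Pickup shots = (4 + 4·6 + 8)/6 = 36/6 = 6; σ²_Pickup shots = ((8−4)/6)² = 0.444
te_Editing = (2 + 4·4 + 6)/6 = 24/6 = 4; σ²_Editing = ((6−2)/6)² = 0.444
te_Sound mix = (2 + 4·4 + 12)/6 = 30/6 = 5; σ²_Sound mix = ((12−2)/6)² = 2.778
te_Color grade = (5 + 4·9 + 13)/6 = 54/6 = 9; σ²_Color grade = ((13−5)/6)² = 1.778

Forward pass:
ES_Casting = 0; EF_Casting = 14
ES_Location scouting = 14; EF_Location scouting = 14+6 = 20
ES_Set construction = 14; EF_Set construction = 14+8 = 22
ES_Costume fitting = 14; EF_Costume fitting = 14+10 = 24
ES_Principal photography = 14; EF_Principal photography = 14+9 = 23
ES_Pickup shots = 14; EF_Pickup shots = 14+6 = 20
ES_Editing = max(EF_Location scouting=20, EF_Pickup shots=20) = 20; EF_Editing = 20+4 = 24
ES_Sound mix = max(EF_Set construction=22, EF_Pickup shots=20) = 22; EF_Sound mix = 22+5 = 27
ES_Color grade = max(EF_Costume fitting=24, EF_Principal photography=23, EF_Editing=24, EF_Sound mix=27) = 27; EF_Color grade = 27+9 = 36
Expected project duration μ = 36 days. Critical path: Casting → Set construction → Sound mix → Color grade.

Variance along critical path = 1.778 + 11.111 + 2.778 + 1.778 = 17.444
σ = √17.444 = 4.177 days

4.18 days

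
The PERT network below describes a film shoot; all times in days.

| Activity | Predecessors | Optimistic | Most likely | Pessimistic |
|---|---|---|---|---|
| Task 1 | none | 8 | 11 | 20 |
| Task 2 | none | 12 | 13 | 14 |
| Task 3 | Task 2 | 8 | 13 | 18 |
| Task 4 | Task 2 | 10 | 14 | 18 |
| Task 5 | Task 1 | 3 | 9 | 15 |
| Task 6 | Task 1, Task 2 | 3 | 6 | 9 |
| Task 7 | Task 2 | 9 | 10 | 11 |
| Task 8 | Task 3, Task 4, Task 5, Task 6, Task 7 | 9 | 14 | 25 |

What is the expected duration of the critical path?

42 days

te_Task 1 = (8 + 4·11 + 20)/6 = 72/6 = 12
te_Task 2 = (12 + 4·13 + 14)/6 = 78/6 = 13
te_Task 3 = (8 + 4·13 + 18)/6 = 78/6 = 13
te_Task 4 = (10 + 4·14 + 18)/6 = 84/6 = 14
te_Task 5 = (3 + 4·9 + 15)/6 = 54/6 = 9
te_Task 6 = (3 + 4·6 + 9)/6 = 36/6 = 6
te_Task 7 = (9 + 4·10 + 11)/6 = 60/6 = 10
te_Task 8 = (9 + 4·14 + 25)/6 = 90/6 = 15

Forward pass:
ES_Task 1 = 0; EF_Task 1 = 12
ES_Task 2 = 0; EF_Task 2 = 13
ES_Task 3 = 13; EF_Task 3 = 13+13 = 26
ES_Task 4 = 13; EF_Task 4 = 13+14 = 27
ES_Task 5 = 12; EF_Task 5 = 12+9 = 21
ES_Task 6 = max(EF_Task 1=12, EF_Task 2=13) = 13; EF_Task 6 = 13+6 = 19
ES_Task 7 = 13; EF_Task 7 = 13+10 = 23
ES_Task 8 = max(EF_Task 3=26, EF_Task 4=27, EF_Task 5=21, EF_Task 6=19, EF_Task 7=23) = 27; EF_Task 8 = 27+15 = 42
Expected project duration μ = 42 days. Critical path: Task 2 → Task 4 → Task 8.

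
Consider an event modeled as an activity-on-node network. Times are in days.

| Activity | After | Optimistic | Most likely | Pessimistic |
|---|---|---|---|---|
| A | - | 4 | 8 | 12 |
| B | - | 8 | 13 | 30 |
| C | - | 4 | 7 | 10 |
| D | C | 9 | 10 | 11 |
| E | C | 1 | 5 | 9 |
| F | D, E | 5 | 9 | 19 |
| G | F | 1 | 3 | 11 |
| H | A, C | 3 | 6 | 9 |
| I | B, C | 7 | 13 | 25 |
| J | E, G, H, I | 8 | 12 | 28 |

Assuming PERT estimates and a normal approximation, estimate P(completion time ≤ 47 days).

te_A = (4 + 4·8 + 12)/6 = 48/6 = 8; σ²_A = ((12−4)/6)² = 1.778
te_B = (8 + 4·13 + 30)/6 = 90/6 = 15; σ²_B = ((30−8)/6)² = 13.444
te_C = (4 + 4·7 + 10)/6 = 42/6 = 7; σ²_C = ((10−4)/6)² = 1.000
te_D = (9 + 4·10 + 11)/6 = 60/6 = 10; σ²_D = ((11−9)/6)² = 0.111
te_E = (1 + 4·5 + 9)/6 = 30/6 = 5; σ²_E = ((9−1)/6)² = 1.778
te_F = (5 + 4·9 + 19)/6 = 60/6 = 10; σ²_F = ((19−5)/6)² = 5.444
te_G = (1 + 4·3 + 11)/6 = 24/6 = 4; σ²_G = ((11−1)/6)² = 2.778
te_H = (3 + 4·6 + 9)/6 = 36/6 = 6; σ²_H = ((9−3)/6)² = 1.000
te_I = (7 + 4·13 + 25)/6 = 84/6 = 14; σ²_I = ((25−7)/6)² = 9.000
te_J = (8 + 4·12 + 28)/6 = 84/6 = 14; σ²_J = ((28−8)/6)² = 11.111

Forward pass:
ES_A = 0; EF_A = 8
ES_B = 0; EF_B = 15
ES_C = 0; EF_C = 7
ES_D = 7; EF_D = 7+10 = 17
ES_E = 7; EF_E = 7+5 = 12
ES_F = max(EF_D=17, EF_E=12) = 17; EF_F = 17+10 = 27
ES_G = 27; EF_G = 27+4 = 31
ES_H = max(EF_A=8, EF_C=7) = 8; EF_H = 8+6 = 14
ES_I = max(EF_B=15, EF_C=7) = 15; EF_I = 15+14 = 29
ES_J = max(EF_E=12, EF_G=31, EF_H=14, EF_I=29) = 31; EF_J = 31+14 = 45
Expected project duration μ = 45 days. Critical path: C → D → F → G → J.

Variance along critical path = 1.000 + 0.111 + 5.444 + 2.778 + 11.111 = 20.444; σ = √20.444 = 4.522 days.
Z = (47 − 45) / 4.522 = 0.442
P(T ≤ 47) = Φ(0.442) ≈ 0.671

0.671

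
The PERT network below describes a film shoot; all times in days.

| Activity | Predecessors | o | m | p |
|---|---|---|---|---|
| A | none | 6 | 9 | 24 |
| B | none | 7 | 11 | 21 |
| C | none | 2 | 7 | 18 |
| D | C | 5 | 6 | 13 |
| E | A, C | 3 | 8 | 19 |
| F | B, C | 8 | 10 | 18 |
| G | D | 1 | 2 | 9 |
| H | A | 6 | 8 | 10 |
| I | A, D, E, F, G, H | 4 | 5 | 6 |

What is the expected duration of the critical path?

28 days

te_A = (6 + 4·9 + 24)/6 = 66/6 = 11
te_B = (7 + 4·11 + 21)/6 = 72/6 = 12
te_C = (2 + 4·7 + 18)/6 = 48/6 = 8
te_D = (5 + 4·6 + 13)/6 = 42/6 = 7
te_E = (3 + 4·8 + 19)/6 = 54/6 = 9
te_F = (8 + 4·10 + 18)/6 = 66/6 = 11
te_G = (1 + 4·2 + 9)/6 = 18/6 = 3
te_H = (6 + 4·8 + 10)/6 = 48/6 = 8
te_I = (4 + 4·5 + 6)/6 = 30/6 = 5

Forward pass:
ES_A = 0; EF_A = 11
ES_B = 0; EF_B = 12
ES_C = 0; EF_C = 8
ES_D = 8; EF_D = 8+7 = 15
ES_E = max(EF_A=11, EF_C=8) = 11; EF_E = 11+9 = 20
ES_F = max(EF_B=12, EF_C=8) = 12; EF_F = 12+11 = 23
ES_G = 15; EF_G = 15+3 = 18
ES_H = 11; EF_H = 11+8 = 19
ES_I = max(EF_A=11, EF_D=15, EF_E=20, EF_F=23, EF_G=18, EF_H=19) = 23; EF_I = 23+5 = 28
Expected project duration μ = 28 days. Critical path: B → F → I.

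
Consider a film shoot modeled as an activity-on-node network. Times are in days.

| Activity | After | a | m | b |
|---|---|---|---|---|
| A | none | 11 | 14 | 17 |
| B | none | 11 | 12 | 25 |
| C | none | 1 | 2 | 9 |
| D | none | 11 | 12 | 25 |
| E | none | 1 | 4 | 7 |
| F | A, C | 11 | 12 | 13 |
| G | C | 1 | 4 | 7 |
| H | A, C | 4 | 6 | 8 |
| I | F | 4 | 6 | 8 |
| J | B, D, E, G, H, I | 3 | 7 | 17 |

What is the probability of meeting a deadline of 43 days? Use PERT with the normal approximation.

0.872

te_A = (11 + 4·14 + 17)/6 = 84/6 = 14; σ²_A = ((17−11)/6)² = 1.000
te_B = (11 + 4·12 + 25)/6 = 84/6 = 14; σ²_B = ((25−11)/6)² = 5.444
te_C = (1 + 4·2 + 9)/6 = 18/6 = 3; σ²_C = ((9−1)/6)² = 1.778
te_D = (11 + 4·12 + 25)/6 = 84/6 = 14; σ²_D = ((25−11)/6)² = 5.444
te_E = (1 + 4·4 + 7)/6 = 24/6 = 4; σ²_E = ((7−1)/6)² = 1.000
te_F = (11 + 4·12 + 13)/6 = 72/6 = 12; σ²_F = ((13−11)/6)² = 0.111
te_G = (1 + 4·4 + 7)/6 = 24/6 = 4; σ²_G = ((7−1)/6)² = 1.000
te_H = (4 + 4·6 + 8)/6 = 36/6 = 6; σ²_H = ((8−4)/6)² = 0.444
te_I = (4 + 4·6 + 8)/6 = 36/6 = 6; σ²_I = ((8−4)/6)² = 0.444
te_J = (3 + 4·7 + 17)/6 = 48/6 = 8; σ²_J = ((17−3)/6)² = 5.444

Forward pass:
ES_A = 0; EF_A = 14
ES_B = 0; EF_B = 14
ES_C = 0; EF_C = 3
ES_D = 0; EF_D = 14
ES_E = 0; EF_E = 4
ES_F = max(EF_A=14, EF_C=3) = 14; EF_F = 14+12 = 26
ES_G = 3; EF_G = 3+4 = 7
ES_H = max(EF_A=14, EF_C=3) = 14; EF_H = 14+6 = 20
ES_I = 26; EF_I = 26+6 = 32
ES_J = max(EF_B=14, EF_D=14, EF_E=4, EF_G=7, EF_H=20, EF_I=32) = 32; EF_J = 32+8 = 40
Expected project duration μ = 40 days. Critical path: A → F → I → J.

Variance along critical path = 1.000 + 0.111 + 0.444 + 5.444 = 7.000; σ = √7.000 = 2.646 days.
Z = (43 − 40) / 2.646 = 1.134
P(T ≤ 43) = Φ(1.134) ≈ 0.872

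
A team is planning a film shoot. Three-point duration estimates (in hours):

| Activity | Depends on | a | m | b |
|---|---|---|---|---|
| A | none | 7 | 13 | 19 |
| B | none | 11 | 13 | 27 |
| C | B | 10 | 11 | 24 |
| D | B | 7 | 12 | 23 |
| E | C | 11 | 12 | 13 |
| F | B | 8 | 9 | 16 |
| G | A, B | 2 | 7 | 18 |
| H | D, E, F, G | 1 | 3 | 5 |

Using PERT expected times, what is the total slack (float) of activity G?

te_A = (7 + 4·13 + 19)/6 = 78/6 = 13
te_B = (11 + 4·13 + 27)/6 = 90/6 = 15
te_C = (10 + 4·11 + 24)/6 = 78/6 = 13
te_D = (7 + 4·12 + 23)/6 = 78/6 = 13
te_E = (11 + 4·12 + 13)/6 = 72/6 = 12
te_F = (8 + 4·9 + 16)/6 = 60/6 = 10
te_G = (2 + 4·7 + 18)/6 = 48/6 = 8
te_H = (1 + 4·3 + 5)/6 = 18/6 = 3

Forward pass:
ES_A = 0; EF_A = 13
ES_B = 0; EF_B = 15
ES_C = 15; EF_C = 15+13 = 28
ES_D = 15; EF_D = 15+13 = 28
ES_E = 28; EF_E = 28+12 = 40
ES_F = 15; EF_F = 15+10 = 25
ES_G = max(EF_A=13, EF_B=15) = 15; EF_G = 15+8 = 23
ES_H = max(EF_D=28, EF_E=40, EF_F=25, EF_G=23) = 40; EF_H = 40+3 = 43
Expected project duration μ = 43 hours. Critical path: B → C → E → H.

Backward pass:
LF_H = 43; LS_H = 43−3 = 40
LF_G = LS_H = 40; LS_G = 40−8 = 32
LF_F = LS_H = 40; LS_F = 40−10 = 30
LF_E = LS_H = 40; LS_E = 40−12 = 28
LF_D = LS_H = 40; LS_D = 40−13 = 27
LF_C = LS_E = 28; LS_C = 28−13 = 15
LF_B = min(LS_C=15, LS_D=27, LS_F=30, LS_G=32) = 15; LS_B = 15−15 = 0
LF_A = LS_G = 32; LS_A = 32−13 = 19
Slack_G = LS_G − ES_G = 32 − 15 = 17

17 hours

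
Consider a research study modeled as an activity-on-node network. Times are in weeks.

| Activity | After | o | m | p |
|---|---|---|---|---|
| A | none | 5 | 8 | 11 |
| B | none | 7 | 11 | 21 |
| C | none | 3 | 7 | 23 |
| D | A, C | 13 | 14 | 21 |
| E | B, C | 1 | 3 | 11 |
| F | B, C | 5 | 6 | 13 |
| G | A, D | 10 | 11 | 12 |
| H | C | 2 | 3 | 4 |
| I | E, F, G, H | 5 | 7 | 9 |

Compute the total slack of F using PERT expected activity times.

te_A = (5 + 4·8 + 11)/6 = 48/6 = 8
te_B = (7 + 4·11 + 21)/6 = 72/6 = 12
te_C = (3 + 4·7 + 23)/6 = 54/6 = 9
te_D = (13 + 4·14 + 21)/6 = 90/6 = 15
te_E = (1 + 4·3 + 11)/6 = 24/6 = 4
te_F = (5 + 4·6 + 13)/6 = 42/6 = 7
te_G = (10 + 4·11 + 12)/6 = 66/6 = 11
te_H = (2 + 4·3 + 4)/6 = 18/6 = 3
te_I = (5 + 4·7 + 9)/6 = 42/6 = 7

Forward pass:
ES_A = 0; EF_A = 8
ES_B = 0; EF_B = 12
ES_C = 0; EF_C = 9
ES_D = max(EF_A=8, EF_C=9) = 9; EF_D = 9+15 = 24
ES_E = max(EF_B=12, EF_C=9) = 12; EF_E = 12+4 = 16
ES_F = max(EF_B=12, EF_C=9) = 12; EF_F = 12+7 = 19
ES_G = max(EF_A=8, EF_D=24) = 24; EF_G = 24+11 = 35
ES_H = 9; EF_H = 9+3 = 12
ES_I = max(EF_E=16, EF_F=19, EF_G=35, EF_H=12) = 35; EF_I = 35+7 = 42
Expected project duration μ = 42 weeks. Critical path: C → D → G → I.

Backward pass:
LF_I = 42; LS_I = 42−7 = 35
LF_H = LS_I = 35; LS_H = 35−3 = 32
LF_G = LS_I = 35; LS_G = 35−11 = 24
LF_F = LS_I = 35; LS_F = 35−7 = 28
LF_E = LS_I = 35; LS_E = 35−4 = 31
LF_D = LS_G = 24; LS_D = 24−15 = 9
LF_C = min(LS_D=9, LS_E=31, LS_F=28, LS_H=32) = 9; LS_C = 9−9 = 0
LF_B = min(LS_E=31, LS_F=28) = 28; LS_B = 28−12 = 16
LF_A = min(LS_D=9, LS_G=24) = 9; LS_A = 9−8 = 1
Slack_F = LS_F − ES_F = 28 − 12 = 16

16 weeks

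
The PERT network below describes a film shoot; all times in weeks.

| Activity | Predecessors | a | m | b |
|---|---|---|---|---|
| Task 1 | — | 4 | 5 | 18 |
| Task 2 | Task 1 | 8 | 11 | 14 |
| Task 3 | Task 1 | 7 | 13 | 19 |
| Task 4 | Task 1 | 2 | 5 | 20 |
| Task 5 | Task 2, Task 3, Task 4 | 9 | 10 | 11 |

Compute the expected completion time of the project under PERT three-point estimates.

te_Task 1 = (4 + 4·5 + 18)/6 = 42/6 = 7
te_Task 2 = (8 + 4·11 + 14)/6 = 66/6 = 11
te_Task 3 = (7 + 4·13 + 19)/6 = 78/6 = 13
te_Task 4 = (2 + 4·5 + 20)/6 = 42/6 = 7
te_Task 5 = (9 + 4·10 + 11)/6 = 60/6 = 10

Forward pass:
ES_Task 1 = 0; EF_Task 1 = 7
ES_Task 2 = 7; EF_Task 2 = 7+11 = 18
ES_Task 3 = 7; EF_Task 3 = 7+13 = 20
ES_Task 4 = 7; EF_Task 4 = 7+7 = 14
ES_Task 5 = max(EF_Task 2=18, EF_Task 3=20, EF_Task 4=14) = 20; EF_Task 5 = 20+10 = 30
Expected project duration μ = 30 weeks. Critical path: Task 1 → Task 3 → Task 5.

30 weeks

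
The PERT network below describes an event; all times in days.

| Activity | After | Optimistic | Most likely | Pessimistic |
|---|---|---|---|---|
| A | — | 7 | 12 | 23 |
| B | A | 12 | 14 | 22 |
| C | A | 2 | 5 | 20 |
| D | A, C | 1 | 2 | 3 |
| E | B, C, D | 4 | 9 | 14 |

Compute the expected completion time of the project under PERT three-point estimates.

te_A = (7 + 4·12 + 23)/6 = 78/6 = 13
te_B = (12 + 4·14 + 22)/6 = 90/6 = 15
te_C = (2 + 4·5 + 20)/6 = 42/6 = 7
te_D = (1 + 4·2 + 3)/6 = 12/6 = 2
te_E = (4 + 4·9 + 14)/6 = 54/6 = 9

Forward pass:
ES_A = 0; EF_A = 13
ES_B = 13; EF_B = 13+15 = 28
ES_C = 13; EF_C = 13+7 = 20
ES_D = max(EF_A=13, EF_C=20) = 20; EF_D = 20+2 = 22
ES_E = max(EF_B=28, EF_C=20, EF_D=22) = 28; EF_E = 28+9 = 37
Expected project duration μ = 37 days. Critical path: A → B → E.

37 days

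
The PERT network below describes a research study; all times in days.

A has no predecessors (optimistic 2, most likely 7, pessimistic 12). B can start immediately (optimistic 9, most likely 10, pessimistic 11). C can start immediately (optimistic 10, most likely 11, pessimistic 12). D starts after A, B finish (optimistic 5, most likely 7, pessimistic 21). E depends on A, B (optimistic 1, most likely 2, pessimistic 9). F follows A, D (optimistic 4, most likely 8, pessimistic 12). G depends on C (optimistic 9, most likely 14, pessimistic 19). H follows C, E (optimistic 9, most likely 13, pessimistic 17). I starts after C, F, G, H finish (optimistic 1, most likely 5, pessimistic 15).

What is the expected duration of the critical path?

te_A = (2 + 4·7 + 12)/6 = 42/6 = 7
te_B = (9 + 4·10 + 11)/6 = 60/6 = 10
te_C = (10 + 4·11 + 12)/6 = 66/6 = 11
te_D = (5 + 4·7 + 21)/6 = 54/6 = 9
te_E = (1 + 4·2 + 9)/6 = 18/6 = 3
te_F = (4 + 4·8 + 12)/6 = 48/6 = 8
te_G = (9 + 4·14 + 19)/6 = 84/6 = 14
te_H = (9 + 4·13 + 17)/6 = 78/6 = 13
te_I = (1 + 4·5 + 15)/6 = 36/6 = 6

Forward pass:
ES_A = 0; EF_A = 7
ES_B = 0; EF_B = 10
ES_C = 0; EF_C = 11
ES_D = max(EF_A=7, EF_B=10) = 10; EF_D = 10+9 = 19
ES_E = max(EF_A=7, EF_B=10) = 10; EF_E = 10+3 = 13
ES_F = max(EF_A=7, EF_D=19) = 19; EF_F = 19+8 = 27
ES_G = 11; EF_G = 11+14 = 25
ES_H = max(EF_C=11, EF_E=13) = 13; EF_H = 13+13 = 26
ES_I = max(EF_C=11, EF_F=27, EF_G=25, EF_H=26) = 27; EF_I = 27+6 = 33
Expected project duration μ = 33 days. Critical path: B → D → F → I.

33 days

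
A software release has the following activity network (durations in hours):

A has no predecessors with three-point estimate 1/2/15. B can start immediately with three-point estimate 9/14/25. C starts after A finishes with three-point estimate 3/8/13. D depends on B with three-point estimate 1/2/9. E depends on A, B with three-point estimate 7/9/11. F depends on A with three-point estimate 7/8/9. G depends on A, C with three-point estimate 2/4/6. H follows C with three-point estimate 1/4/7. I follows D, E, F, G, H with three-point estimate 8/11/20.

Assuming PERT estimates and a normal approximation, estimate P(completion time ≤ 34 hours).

0.278

te_A = (1 + 4·2 + 15)/6 = 24/6 = 4; σ²_A = ((15−1)/6)² = 5.444
te_B = (9 + 4·14 + 25)/6 = 90/6 = 15; σ²_B = ((25−9)/6)² = 7.111
te_C = (3 + 4·8 + 13)/6 = 48/6 = 8; σ²_C = ((13−3)/6)² = 2.778
te_D = (1 + 4·2 + 9)/6 = 18/6 = 3; σ²_D = ((9−1)/6)² = 1.778
te_E = (7 + 4·9 + 11)/6 = 54/6 = 9; σ²_E = ((11−7)/6)² = 0.444
te_F = (7 + 4·8 + 9)/6 = 48/6 = 8; σ²_F = ((9−7)/6)² = 0.111
te_G = (2 + 4·4 + 6)/6 = 24/6 = 4; σ²_G = ((6−2)/6)² = 0.444
te_H = (1 + 4·4 + 7)/6 = 24/6 = 4; σ²_H = ((7−1)/6)² = 1.000
te_I = (8 + 4·11 + 20)/6 = 72/6 = 12; σ²_I = ((20−8)/6)² = 4.000

Forward pass:
ES_A = 0; EF_A = 4
ES_B = 0; EF_B = 15
ES_C = 4; EF_C = 4+8 = 12
ES_D = 15; EF_D = 15+3 = 18
ES_E = max(EF_A=4, EF_B=15) = 15; EF_E = 15+9 = 24
ES_F = 4; EF_F = 4+8 = 12
ES_G = max(EF_A=4, EF_C=12) = 12; EF_G = 12+4 = 16
ES_H = 12; EF_H = 12+4 = 16
ES_I = max(EF_D=18, EF_E=24, EF_F=12, EF_G=16, EF_H=16) = 24; EF_I = 24+12 = 36
Expected project duration μ = 36 hours. Critical path: B → E → I.

Variance along critical path = 7.111 + 0.444 + 4.000 = 11.556; σ = √11.556 = 3.399 hours.
Z = (34 − 36) / 3.399 = -0.588
P(T ≤ 34) = Φ(-0.588) ≈ 0.278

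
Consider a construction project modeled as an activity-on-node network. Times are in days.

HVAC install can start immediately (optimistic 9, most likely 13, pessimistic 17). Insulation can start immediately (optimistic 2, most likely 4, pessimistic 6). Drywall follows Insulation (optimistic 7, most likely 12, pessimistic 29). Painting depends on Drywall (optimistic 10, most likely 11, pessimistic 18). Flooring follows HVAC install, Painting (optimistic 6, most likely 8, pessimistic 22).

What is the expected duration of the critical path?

te_HVAC install = (9 + 4·13 + 17)/6 = 78/6 = 13
te_Insulation = (2 + 4·4 + 6)/6 = 24/6 = 4
te_Drywall = (7 + 4·12 + 29)/6 = 84/6 = 14
te_Painting = (10 + 4·11 + 18)/6 = 72/6 = 12
te_Flooring = (6 + 4·8 + 22)/6 = 60/6 = 10

Forward pass:
ES_HVAC install = 0; EF_HVAC install = 13
ES_Insulation = 0; EF_Insulation = 4
ES_Drywall = 4; EF_Drywall = 4+14 = 18
ES_Painting = 18; EF_Painting = 18+12 = 30
ES_Flooring = max(EF_HVAC install=13, EF_Painting=30) = 30; EF_Flooring = 30+10 = 40
Expected project duration μ = 40 days. Critical path: Insulation → Drywall → Painting → Flooring.

40 days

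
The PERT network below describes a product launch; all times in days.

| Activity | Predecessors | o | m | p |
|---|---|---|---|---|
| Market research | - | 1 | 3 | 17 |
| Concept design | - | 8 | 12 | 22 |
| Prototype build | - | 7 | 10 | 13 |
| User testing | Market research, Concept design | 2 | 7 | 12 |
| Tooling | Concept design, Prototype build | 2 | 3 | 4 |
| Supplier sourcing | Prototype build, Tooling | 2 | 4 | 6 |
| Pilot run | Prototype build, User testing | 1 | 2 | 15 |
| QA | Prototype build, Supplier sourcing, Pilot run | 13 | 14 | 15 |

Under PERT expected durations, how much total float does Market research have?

te_Market research = (1 + 4·3 + 17)/6 = 30/6 = 5
te_Concept design = (8 + 4·12 + 22)/6 = 78/6 = 13
te_Prototype build = (7 + 4·10 + 13)/6 = 60/6 = 10
te_User testing = (2 + 4·7 + 12)/6 = 42/6 = 7
te_Tooling = (2 + 4·3 + 4)/6 = 18/6 = 3
te_Supplier sourcing = (2 + 4·4 + 6)/6 = 24/6 = 4
te_Pilot run = (1 + 4·2 + 15)/6 = 24/6 = 4
te_QA = (13 + 4·14 + 15)/6 = 84/6 = 14

Forward pass:
ES_Market research = 0; EF_Market research = 5
ES_Concept design = 0; EF_Concept design = 13
ES_Prototype build = 0; EF_Prototype build = 10
ES_User testing = max(EF_Market research=5, EF_Concept design=13) = 13; EF_User testing = 13+7 = 20
ES_Tooling = max(EF_Concept design=13, EF_Prototype build=10) = 13; EF_Tooling = 13+3 = 16
ES_Supplier sourcing = max(EF_Prototype build=10, EF_Tooling=16) = 16; EF_Supplier sourcing = 16+4 = 20
ES_Pilot run = max(EF_Prototype build=10, EF_User testing=20) = 20; EF_Pilot run = 20+4 = 24
ES_QA = max(EF_Prototype build=10, EF_Supplier sourcing=20, EF_Pilot run=24) = 24; EF_QA = 24+14 = 38
Expected project duration μ = 38 days. Critical path: Concept design → User testing → Pilot run → QA.

Backward pass:
LF_QA = 38; LS_QA = 38−14 = 24
LF_Pilot run = LS_QA = 24; LS_Pilot run = 24−4 = 20
LF_Supplier sourcing = LS_QA = 24; LS_Supplier sourcing = 24−4 = 20
LF_Tooling = LS_Supplier sourcing = 20; LS_Tooling = 20−3 = 17
LF_User testing = LS_Pilot run = 20; LS_User testing = 20−7 = 13
LF_Prototype build = min(LS_Tooling=17, LS_Supplier sourcing=20, LS_Pilot run=20, LS_QA=24) = 17; LS_Prototype build = 17−10 = 7
LF_Concept design = min(LS_User testing=13, LS_Tooling=17) = 13; LS_Concept design = 13−13 = 0
LF_Market research = LS_User testing = 13; LS_Market research = 13−5 = 8
Slack_Market research = LS_Market research − ES_Market research = 8 − 0 = 8

8 days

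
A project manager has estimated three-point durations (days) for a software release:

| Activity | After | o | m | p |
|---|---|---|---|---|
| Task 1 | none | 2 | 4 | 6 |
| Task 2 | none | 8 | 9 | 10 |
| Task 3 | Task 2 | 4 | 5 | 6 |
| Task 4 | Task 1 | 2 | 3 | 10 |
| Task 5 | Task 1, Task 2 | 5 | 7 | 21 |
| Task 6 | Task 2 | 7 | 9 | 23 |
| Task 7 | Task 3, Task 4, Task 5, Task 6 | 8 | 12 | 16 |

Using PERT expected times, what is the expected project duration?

32 days

te_Task 1 = (2 + 4·4 + 6)/6 = 24/6 = 4
te_Task 2 = (8 + 4·9 + 10)/6 = 54/6 = 9
te_Task 3 = (4 + 4·5 + 6)/6 = 30/6 = 5
te_Task 4 = (2 + 4·3 + 10)/6 = 24/6 = 4
te_Task 5 = (5 + 4·7 + 21)/6 = 54/6 = 9
te_Task 6 = (7 + 4·9 + 23)/6 = 66/6 = 11
te_Task 7 = (8 + 4·12 + 16)/6 = 72/6 = 12

Forward pass:
ES_Task 1 = 0; EF_Task 1 = 4
ES_Task 2 = 0; EF_Task 2 = 9
ES_Task 3 = 9; EF_Task 3 = 9+5 = 14
ES_Task 4 = 4; EF_Task 4 = 4+4 = 8
ES_Task 5 = max(EF_Task 1=4, EF_Task 2=9) = 9; EF_Task 5 = 9+9 = 18
ES_Task 6 = 9; EF_Task 6 = 9+11 = 20
ES_Task 7 = max(EF_Task 3=14, EF_Task 4=8, EF_Task 5=18, EF_Task 6=20) = 20; EF_Task 7 = 20+12 = 32
Expected project duration μ = 32 days. Critical path: Task 2 → Task 6 → Task 7.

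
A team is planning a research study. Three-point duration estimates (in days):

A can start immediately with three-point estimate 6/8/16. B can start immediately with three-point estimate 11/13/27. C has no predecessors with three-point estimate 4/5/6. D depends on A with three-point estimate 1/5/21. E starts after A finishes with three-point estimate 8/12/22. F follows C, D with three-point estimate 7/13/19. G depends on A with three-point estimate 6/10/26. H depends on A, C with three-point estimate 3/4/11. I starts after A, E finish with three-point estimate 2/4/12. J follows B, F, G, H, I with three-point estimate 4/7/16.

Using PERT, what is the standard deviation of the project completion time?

te_A = (6 + 4·8 + 16)/6 = 54/6 = 9; σ²_A = ((16−6)/6)² = 2.778
te_B = (11 + 4·13 + 27)/6 = 90/6 = 15; σ²_B = ((27−11)/6)² = 7.111
te_C = (4 + 4·5 + 6)/6 = 30/6 = 5; σ²_C = ((6−4)/6)² = 0.111
te_D = (1 + 4·5 + 21)/6 = 42/6 = 7; σ²_D = ((21−1)/6)² = 11.111
te_E = (8 + 4·12 + 22)/6 = 78/6 = 13; σ²_E = ((22−8)/6)² = 5.444
te_F = (7 + 4·13 + 19)/6 = 78/6 = 13; σ²_F = ((19−7)/6)² = 4.000
te_G = (6 + 4·10 + 26)/6 = 72/6 = 12; σ²_G = ((26−6)/6)² = 11.111
te_H = (3 + 4·4 + 11)/6 = 30/6 = 5; σ²_H = ((11−3)/6)² = 1.778
te_I = (2 + 4·4 + 12)/6 = 30/6 = 5; σ²_I = ((12−2)/6)² = 2.778
te_J = (4 + 4·7 + 16)/6 = 48/6 = 8; σ²_J = ((16−4)/6)² = 4.000

Forward pass:
ES_A = 0; EF_A = 9
ES_B = 0; EF_B = 15
ES_C = 0; EF_C = 5
ES_D = 9; EF_D = 9+7 = 16
ES_E = 9; EF_E = 9+13 = 22
ES_F = max(EF_C=5, EF_D=16) = 16; EF_F = 16+13 = 29
ES_G = 9; EF_G = 9+12 = 21
ES_H = max(EF_A=9, EF_C=5) = 9; EF_H = 9+5 = 14
ES_I = max(EF_A=9, EF_E=22) = 22; EF_I = 22+5 = 27
ES_J = max(EF_B=15, EF_F=29, EF_G=21, EF_H=14, EF_I=27) = 29; EF_J = 29+8 = 37
Expected project duration μ = 37 days. Critical path: A → D → F → J.

Variance along critical path = 2.778 + 11.111 + 4.000 + 4.000 = 21.889
σ = √21.889 = 4.679 days

4.68 days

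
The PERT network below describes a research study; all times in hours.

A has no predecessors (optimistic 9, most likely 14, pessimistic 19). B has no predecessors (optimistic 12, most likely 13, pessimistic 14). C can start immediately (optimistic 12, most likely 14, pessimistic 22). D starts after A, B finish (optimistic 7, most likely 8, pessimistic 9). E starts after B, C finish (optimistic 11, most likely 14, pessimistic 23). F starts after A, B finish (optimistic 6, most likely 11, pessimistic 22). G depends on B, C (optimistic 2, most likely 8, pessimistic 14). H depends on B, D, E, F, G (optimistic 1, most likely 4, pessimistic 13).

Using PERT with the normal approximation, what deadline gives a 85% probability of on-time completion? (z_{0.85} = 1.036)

te_A = (9 + 4·14 + 19)/6 = 84/6 = 14; σ²_A = ((19−9)/6)² = 2.778
te_B = (12 + 4·13 + 14)/6 = 78/6 = 13; σ²_B = ((14−12)/6)² = 0.111
te_C = (12 + 4·14 + 22)/6 = 90/6 = 15; σ²_C = ((22−12)/6)² = 2.778
te_D = (7 + 4·8 + 9)/6 = 48/6 = 8; σ²_D = ((9−7)/6)² = 0.111
te_E = (11 + 4·14 + 23)/6 = 90/6 = 15; σ²_E = ((23−11)/6)² = 4.000
te_F = (6 + 4·11 + 22)/6 = 72/6 = 12; σ²_F = ((22−6)/6)² = 7.111
te_G = (2 + 4·8 + 14)/6 = 48/6 = 8; σ²_G = ((14−2)/6)² = 4.000
te_H = (1 + 4·4 + 13)/6 = 30/6 = 5; σ²_H = ((13−1)/6)² = 4.000

Forward pass:
ES_A = 0; EF_A = 14
ES_B = 0; EF_B = 13
ES_C = 0; EF_C = 15
ES_D = max(EF_A=14, EF_B=13) = 14; EF_D = 14+8 = 22
ES_E = max(EF_B=13, EF_C=15) = 15; EF_E = 15+15 = 30
ES_F = max(EF_A=14, EF_B=13) = 14; EF_F = 14+12 = 26
ES_G = max(EF_B=13, EF_C=15) = 15; EF_G = 15+8 = 23
ES_H = max(EF_B=13, EF_D=22, EF_E=30, EF_F=26, EF_G=23) = 30; EF_H = 30+5 = 35
Expected project duration μ = 35 hours. Critical path: C → E → H.

Variance along critical path = 2.778 + 4.000 + 4.000 = 10.778; σ = 3.283 hours.
D = μ + z·σ = 35 + 1.036·3.283 = 38.4 hours

38.4 hours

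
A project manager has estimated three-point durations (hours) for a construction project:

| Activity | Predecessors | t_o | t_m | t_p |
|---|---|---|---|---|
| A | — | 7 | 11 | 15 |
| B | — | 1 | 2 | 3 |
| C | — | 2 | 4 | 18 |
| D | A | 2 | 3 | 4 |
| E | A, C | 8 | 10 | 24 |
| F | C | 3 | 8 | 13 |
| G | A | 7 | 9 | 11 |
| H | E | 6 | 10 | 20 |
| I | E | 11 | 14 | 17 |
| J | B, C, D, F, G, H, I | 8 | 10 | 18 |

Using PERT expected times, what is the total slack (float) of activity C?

te_A = (7 + 4·11 + 15)/6 = 66/6 = 11
te_B = (1 + 4·2 + 3)/6 = 12/6 = 2
te_C = (2 + 4·4 + 18)/6 = 36/6 = 6
te_D = (2 + 4·3 + 4)/6 = 18/6 = 3
te_E = (8 + 4·10 + 24)/6 = 72/6 = 12
te_F = (3 + 4·8 + 13)/6 = 48/6 = 8
te_G = (7 + 4·9 + 11)/6 = 54/6 = 9
te_H = (6 + 4·10 + 20)/6 = 66/6 = 11
te_I = (11 + 4·14 + 17)/6 = 84/6 = 14
te_J = (8 + 4·10 + 18)/6 = 66/6 = 11

Forward pass:
ES_A = 0; EF_A = 11
ES_B = 0; EF_B = 2
ES_C = 0; EF_C = 6
ES_D = 11; EF_D = 11+3 = 14
ES_E = max(EF_A=11, EF_C=6) = 11; EF_E = 11+12 = 23
ES_F = 6; EF_F = 6+8 = 14
ES_G = 11; EF_G = 11+9 = 20
ES_H = 23; EF_H = 23+11 = 34
ES_I = 23; EF_I = 23+14 = 37
ES_J = max(EF_B=2, EF_C=6, EF_D=14, EF_F=14, EF_G=20, EF_H=34, EF_I=37) = 37; EF_J = 37+11 = 48
Expected project duration μ = 48 hours. Critical path: A → E → I → J.

Backward pass:
LF_J = 48; LS_J = 48−11 = 37
LF_I = LS_J = 37; LS_I = 37−14 = 23
LF_H = LS_J = 37; LS_H = 37−11 = 26
LF_G = LS_J = 37; LS_G = 37−9 = 28
LF_F = LS_J = 37; LS_F = 37−8 = 29
LF_E = min(LS_H=26, LS_I=23) = 23; LS_E = 23−12 = 11
LF_D = LS_J = 37; LS_D = 37−3 = 34
LF_C = min(LS_E=11, LS_F=29, LS_J=37) = 11; LS_C = 11−6 = 5
LF_B = LS_J = 37; LS_B = 37−2 = 35
LF_A = min(LS_D=34, LS_E=11, LS_G=28) = 11; LS_A = 11−11 = 0
Slack_C = LS_C − ES_C = 5 − 0 = 5

5 hours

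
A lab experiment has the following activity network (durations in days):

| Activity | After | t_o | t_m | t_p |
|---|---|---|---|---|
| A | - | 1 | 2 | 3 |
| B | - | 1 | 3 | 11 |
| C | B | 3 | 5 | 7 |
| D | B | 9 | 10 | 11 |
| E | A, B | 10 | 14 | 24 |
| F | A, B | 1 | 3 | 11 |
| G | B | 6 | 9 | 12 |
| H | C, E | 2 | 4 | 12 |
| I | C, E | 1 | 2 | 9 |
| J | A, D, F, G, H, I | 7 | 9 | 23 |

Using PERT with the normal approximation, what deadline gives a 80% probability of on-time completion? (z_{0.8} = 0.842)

38.6 days

te_A = (1 + 4·2 + 3)/6 = 12/6 = 2; σ²_A = ((3−1)/6)² = 0.111
te_B = (1 + 4·3 + 11)/6 = 24/6 = 4; σ²_B = ((11−1)/6)² = 2.778
te_C = (3 + 4·5 + 7)/6 = 30/6 = 5; σ²_C = ((7−3)/6)² = 0.444
te_D = (9 + 4·10 + 11)/6 = 60/6 = 10; σ²_D = ((11−9)/6)² = 0.111
te_E = (10 + 4·14 + 24)/6 = 90/6 = 15; σ²_E = ((24−10)/6)² = 5.444
te_F = (1 + 4·3 + 11)/6 = 24/6 = 4; σ²_F = ((11−1)/6)² = 2.778
te_G = (6 + 4·9 + 12)/6 = 54/6 = 9; σ²_G = ((12−6)/6)² = 1.000
te_H = (2 + 4·4 + 12)/6 = 30/6 = 5; σ²_H = ((12−2)/6)² = 2.778
te_I = (1 + 4·2 + 9)/6 = 18/6 = 3; σ²_I = ((9−1)/6)² = 1.778
te_J = (7 + 4·9 + 23)/6 = 66/6 = 11; σ²_J = ((23−7)/6)² = 7.111

Forward pass:
ES_A = 0; EF_A = 2
ES_B = 0; EF_B = 4
ES_C = 4; EF_C = 4+5 = 9
ES_D = 4; EF_D = 4+10 = 14
ES_E = max(EF_A=2, EF_B=4) = 4; EF_E = 4+15 = 19
ES_F = max(EF_A=2, EF_B=4) = 4; EF_F = 4+4 = 8
ES_G = 4; EF_G = 4+9 = 13
ES_H = max(EF_C=9, EF_E=19) = 19; EF_H = 19+5 = 24
ES_I = max(EF_C=9, EF_E=19) = 19; EF_I = 19+3 = 22
ES_J = max(EF_A=2, EF_D=14, EF_F=8, EF_G=13, EF_H=24, EF_I=22) = 24; EF_J = 24+11 = 35
Expected project duration μ = 35 days. Critical path: B → E → H → J.

Variance along critical path = 2.778 + 5.444 + 2.778 + 7.111 = 18.111; σ = 4.256 days.
D = μ + z·σ = 35 + 0.842·4.256 = 38.6 days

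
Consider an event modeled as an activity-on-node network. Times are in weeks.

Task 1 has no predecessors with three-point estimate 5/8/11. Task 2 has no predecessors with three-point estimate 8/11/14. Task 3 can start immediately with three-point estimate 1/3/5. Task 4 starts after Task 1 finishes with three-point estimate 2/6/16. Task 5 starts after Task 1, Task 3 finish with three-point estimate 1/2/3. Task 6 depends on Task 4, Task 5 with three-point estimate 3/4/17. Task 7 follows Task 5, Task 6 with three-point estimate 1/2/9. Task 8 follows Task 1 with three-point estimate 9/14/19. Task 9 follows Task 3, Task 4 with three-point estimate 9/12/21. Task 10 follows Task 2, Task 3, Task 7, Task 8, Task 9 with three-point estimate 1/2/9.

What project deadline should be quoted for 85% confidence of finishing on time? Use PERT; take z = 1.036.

34.6 weeks

te_Task 1 = (5 + 4·8 + 11)/6 = 48/6 = 8; σ²_Task 1 = ((11−5)/6)² = 1.000
te_Task 2 = (8 + 4·11 + 14)/6 = 66/6 = 11; σ²_Task 2 = ((14−8)/6)² = 1.000
te_Task 3 = (1 + 4·3 + 5)/6 = 18/6 = 3; σ²_Task 3 = ((5−1)/6)² = 0.444
te_Task 4 = (2 + 4·6 + 16)/6 = 42/6 = 7; σ²_Task 4 = ((16−2)/6)² = 5.444
te_Task 5 = (1 + 4·2 + 3)/6 = 12/6 = 2; σ²_Task 5 = ((3−1)/6)² = 0.111
te_Task 6 = (3 + 4·4 + 17)/6 = 36/6 = 6; σ²_Task 6 = ((17−3)/6)² = 5.444
te_Task 7 = (1 + 4·2 + 9)/6 = 18/6 = 3; σ²_Task 7 = ((9−1)/6)² = 1.778
te_Task 8 = (9 + 4·14 + 19)/6 = 84/6 = 14; σ²_Task 8 = ((19−9)/6)² = 2.778
te_Task 9 = (9 + 4·12 + 21)/6 = 78/6 = 13; σ²_Task 9 = ((21−9)/6)² = 4.000
te_Task 10 = (1 + 4·2 + 9)/6 = 18/6 = 3; σ²_Task 10 = ((9−1)/6)² = 1.778

Forward pass:
ES_Task 1 = 0; EF_Task 1 = 8
ES_Task 2 = 0; EF_Task 2 = 11
ES_Task 3 = 0; EF_Task 3 = 3
ES_Task 4 = 8; EF_Task 4 = 8+7 = 15
ES_Task 5 = max(EF_Task 1=8, EF_Task 3=3) = 8; EF_Task 5 = 8+2 = 10
ES_Task 6 = max(EF_Task 4=15, EF_Task 5=10) = 15; EF_Task 6 = 15+6 = 21
ES_Task 7 = max(EF_Task 5=10, EF_Task 6=21) = 21; EF_Task 7 = 21+3 = 24
ES_Task 8 = 8; EF_Task 8 = 8+14 = 22
ES_Task 9 = max(EF_Task 3=3, EF_Task 4=15) = 15; EF_Task 9 = 15+13 = 28
ES_Task 10 = max(EF_Task 2=11, EF_Task 3=3, EF_Task 7=24, EF_Task 8=22, EF_Task 9=28) = 28; EF_Task 10 = 28+3 = 31
Expected project duration μ = 31 weeks. Critical path: Task 1 → Task 4 → Task 9 → Task 10.

Variance along critical path = 1.000 + 5.444 + 4.000 + 1.778 = 12.222; σ = 3.496 weeks.
D = μ + z·σ = 31 + 1.036·3.496 = 34.6 weeks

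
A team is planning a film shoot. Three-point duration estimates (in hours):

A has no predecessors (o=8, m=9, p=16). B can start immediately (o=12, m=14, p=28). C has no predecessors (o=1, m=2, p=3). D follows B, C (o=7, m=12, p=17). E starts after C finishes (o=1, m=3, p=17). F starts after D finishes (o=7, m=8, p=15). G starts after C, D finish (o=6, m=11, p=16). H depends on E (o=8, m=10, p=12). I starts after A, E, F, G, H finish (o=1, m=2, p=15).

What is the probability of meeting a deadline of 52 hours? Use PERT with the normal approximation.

te_A = (8 + 4·9 + 16)/6 = 60/6 = 10; σ²_A = ((16−8)/6)² = 1.778
te_B = (12 + 4·14 + 28)/6 = 96/6 = 16; σ²_B = ((28−12)/6)² = 7.111
te_C = (1 + 4·2 + 3)/6 = 12/6 = 2; σ²_C = ((3−1)/6)² = 0.111
te_D = (7 + 4·12 + 17)/6 = 72/6 = 12; σ²_D = ((17−7)/6)² = 2.778
te_E = (1 + 4·3 + 17)/6 = 30/6 = 5; σ²_E = ((17−1)/6)² = 7.111
te_F = (7 + 4·8 + 15)/6 = 54/6 = 9; σ²_F = ((15−7)/6)² = 1.778
te_G = (6 + 4·11 + 16)/6 = 66/6 = 11; σ²_G = ((16−6)/6)² = 2.778
te_H = (8 + 4·10 + 12)/6 = 60/6 = 10; σ²_H = ((12−8)/6)² = 0.444
te_I = (1 + 4·2 + 15)/6 = 24/6 = 4; σ²_I = ((15−1)/6)² = 5.444

Forward pass:
ES_A = 0; EF_A = 10
ES_B = 0; EF_B = 16
ES_C = 0; EF_C = 2
ES_D = max(EF_B=16, EF_C=2) = 16; EF_D = 16+12 = 28
ES_E = 2; EF_E = 2+5 = 7
ES_F = 28; EF_F = 28+9 = 37
ES_G = max(EF_C=2, EF_D=28) = 28; EF_G = 28+11 = 39
ES_H = 7; EF_H = 7+10 = 17
ES_I = max(EF_A=10, EF_E=7, EF_F=37, EF_G=39, EF_H=17) = 39; EF_I = 39+4 = 43
Expected project duration μ = 43 hours. Critical path: B → D → G → I.

Variance along critical path = 7.111 + 2.778 + 2.778 + 5.444 = 18.111; σ = √18.111 = 4.256 hours.
Z = (52 − 43) / 4.256 = 2.115
P(T ≤ 52) = Φ(2.115) ≈ 0.983

0.983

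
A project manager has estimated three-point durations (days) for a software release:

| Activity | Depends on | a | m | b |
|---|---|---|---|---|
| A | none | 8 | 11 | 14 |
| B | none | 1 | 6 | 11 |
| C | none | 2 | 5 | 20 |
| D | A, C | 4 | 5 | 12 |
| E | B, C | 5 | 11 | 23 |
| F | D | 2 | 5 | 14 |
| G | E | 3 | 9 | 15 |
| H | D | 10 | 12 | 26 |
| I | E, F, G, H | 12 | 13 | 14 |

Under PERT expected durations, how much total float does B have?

4 days

te_A = (8 + 4·11 + 14)/6 = 66/6 = 11
te_B = (1 + 4·6 + 11)/6 = 36/6 = 6
te_C = (2 + 4·5 + 20)/6 = 42/6 = 7
te_D = (4 + 4·5 + 12)/6 = 36/6 = 6
te_E = (5 + 4·11 + 23)/6 = 72/6 = 12
te_F = (2 + 4·5 + 14)/6 = 36/6 = 6
te_G = (3 + 4·9 + 15)/6 = 54/6 = 9
te_H = (10 + 4·12 + 26)/6 = 84/6 = 14
te_I = (12 + 4·13 + 14)/6 = 78/6 = 13

Forward pass:
ES_A = 0; EF_A = 11
ES_B = 0; EF_B = 6
ES_C = 0; EF_C = 7
ES_D = max(EF_A=11, EF_C=7) = 11; EF_D = 11+6 = 17
ES_E = max(EF_B=6, EF_C=7) = 7; EF_E = 7+12 = 19
ES_F = 17; EF_F = 17+6 = 23
ES_G = 19; EF_G = 19+9 = 28
ES_H = 17; EF_H = 17+14 = 31
ES_I = max(EF_E=19, EF_F=23, EF_G=28, EF_H=31) = 31; EF_I = 31+13 = 44
Expected project duration μ = 44 days. Critical path: A → D → H → I.

Backward pass:
LF_I = 44; LS_I = 44−13 = 31
LF_H = LS_I = 31; LS_H = 31−14 = 17
LF_G = LS_I = 31; LS_G = 31−9 = 22
LF_F = LS_I = 31; LS_F = 31−6 = 25
LF_E = min(LS_G=22, LS_I=31) = 22; LS_E = 22−12 = 10
LF_D = min(LS_F=25, LS_H=17) = 17; LS_D = 17−6 = 11
LF_C = min(LS_D=11, LS_E=10) = 10; LS_C = 10−7 = 3
LF_B = LS_E = 10; LS_B = 10−6 = 4
LF_A = LS_D = 11; LS_A = 11−11 = 0
Slack_B = LS_B − ES_B = 4 − 0 = 4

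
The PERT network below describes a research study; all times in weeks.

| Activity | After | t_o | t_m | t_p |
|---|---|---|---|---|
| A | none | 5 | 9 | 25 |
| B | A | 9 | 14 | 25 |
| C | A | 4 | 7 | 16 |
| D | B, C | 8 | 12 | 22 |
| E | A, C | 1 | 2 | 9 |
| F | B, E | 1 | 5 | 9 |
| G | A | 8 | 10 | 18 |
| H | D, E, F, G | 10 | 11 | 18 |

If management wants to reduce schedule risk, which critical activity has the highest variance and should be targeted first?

te_A = (5 + 4·9 + 25)/6 = 66/6 = 11; σ²_A = ((25−5)/6)² = 11.111
te_B = (9 + 4·14 + 25)/6 = 90/6 = 15; σ²_B = ((25−9)/6)² = 7.111
te_C = (4 + 4·7 + 16)/6 = 48/6 = 8; σ²_C = ((16−4)/6)² = 4.000
te_D = (8 + 4·12 + 22)/6 = 78/6 = 13; σ²_D = ((22−8)/6)² = 5.444
te_E = (1 + 4·2 + 9)/6 = 18/6 = 3; σ²_E = ((9−1)/6)² = 1.778
te_F = (1 + 4·5 + 9)/6 = 30/6 = 5; σ²_F = ((9−1)/6)² = 1.778
te_G = (8 + 4·10 + 18)/6 = 66/6 = 11; σ²_G = ((18−8)/6)² = 2.778
te_H = (10 + 4·11 + 18)/6 = 72/6 = 12; σ²_H = ((18−10)/6)² = 1.778

Forward pass:
ES_A = 0; EF_A = 11
ES_B = 11; EF_B = 11+15 = 26
ES_C = 11; EF_C = 11+8 = 19
ES_D = max(EF_B=26, EF_C=19) = 26; EF_D = 26+13 = 39
ES_E = max(EF_A=11, EF_C=19) = 19; EF_E = 19+3 = 22
ES_F = max(EF_B=26, EF_E=22) = 26; EF_F = 26+5 = 31
ES_G = 11; EF_G = 11+11 = 22
ES_H = max(EF_D=39, EF_E=22, EF_F=31, EF_G=22) = 39; EF_H = 39+12 = 51
Expected project duration μ = 51 weeks. Critical path: A → B → D → H.

Variances on critical path: σ²_A=11.111, σ²_B=7.111, σ²_D=5.444, σ²_H=1.778.
Largest is σ²_A = 11.111.

A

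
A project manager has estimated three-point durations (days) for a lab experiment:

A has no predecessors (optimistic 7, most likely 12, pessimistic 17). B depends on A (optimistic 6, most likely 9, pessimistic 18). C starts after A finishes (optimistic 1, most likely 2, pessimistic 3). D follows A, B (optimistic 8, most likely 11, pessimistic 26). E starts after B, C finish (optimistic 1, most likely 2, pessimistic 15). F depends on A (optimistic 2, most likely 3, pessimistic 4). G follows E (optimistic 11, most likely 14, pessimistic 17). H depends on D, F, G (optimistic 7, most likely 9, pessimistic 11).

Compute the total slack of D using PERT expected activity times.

5 days

te_A = (7 + 4·12 + 17)/6 = 72/6 = 12
te_B = (6 + 4·9 + 18)/6 = 60/6 = 10
te_C = (1 + 4·2 + 3)/6 = 12/6 = 2
te_D = (8 + 4·11 + 26)/6 = 78/6 = 13
te_E = (1 + 4·2 + 15)/6 = 24/6 = 4
te_F = (2 + 4·3 + 4)/6 = 18/6 = 3
te_G = (11 + 4·14 + 17)/6 = 84/6 = 14
te_H = (7 + 4·9 + 11)/6 = 54/6 = 9

Forward pass:
ES_A = 0; EF_A = 12
ES_B = 12; EF_B = 12+10 = 22
ES_C = 12; EF_C = 12+2 = 14
ES_D = max(EF_A=12, EF_B=22) = 22; EF_D = 22+13 = 35
ES_E = max(EF_B=22, EF_C=14) = 22; EF_E = 22+4 = 26
ES_F = 12; EF_F = 12+3 = 15
ES_G = 26; EF_G = 26+14 = 40
ES_H = max(EF_D=35, EF_F=15, EF_G=40) = 40; EF_H = 40+9 = 49
Expected project duration μ = 49 days. Critical path: A → B → E → G → H.

Backward pass:
LF_H = 49; LS_H = 49−9 = 40
LF_G = LS_H = 40; LS_G = 40−14 = 26
LF_F = LS_H = 40; LS_F = 40−3 = 37
LF_E = LS_G = 26; LS_E = 26−4 = 22
LF_D = LS_H = 40; LS_D = 40−13 = 27
LF_C = LS_E = 22; LS_C = 22−2 = 20
LF_B = min(LS_D=27, LS_E=22) = 22; LS_B = 22−10 = 12
LF_A = min(LS_B=12, LS_C=20, LS_D=27, LS_F=37) = 12; LS_A = 12−12 = 0
Slack_D = LS_D − ES_D = 27 − 22 = 5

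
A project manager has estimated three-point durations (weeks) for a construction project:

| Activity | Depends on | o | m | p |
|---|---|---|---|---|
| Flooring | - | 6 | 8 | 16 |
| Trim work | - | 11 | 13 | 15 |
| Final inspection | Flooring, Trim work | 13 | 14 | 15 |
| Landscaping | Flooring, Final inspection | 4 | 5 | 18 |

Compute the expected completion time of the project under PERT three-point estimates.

te_Flooring = (6 + 4·8 + 16)/6 = 54/6 = 9
te_Trim work = (11 + 4·13 + 15)/6 = 78/6 = 13
te_Final inspection = (13 + 4·14 + 15)/6 = 84/6 = 14
te_Landscaping = (4 + 4·5 + 18)/6 = 42/6 = 7

Forward pass:
ES_Flooring = 0; EF_Flooring = 9
ES_Trim work = 0; EF_Trim work = 13
ES_Final inspection = max(EF_Flooring=9, EF_Trim work=13) = 13; EF_Final inspection = 13+14 = 27
ES_Landscaping = max(EF_Flooring=9, EF_Final inspection=27) = 27; EF_Landscaping = 27+7 = 34
Expected project duration μ = 34 weeks. Critical path: Trim work → Final inspection → Landscaping.

34 weeks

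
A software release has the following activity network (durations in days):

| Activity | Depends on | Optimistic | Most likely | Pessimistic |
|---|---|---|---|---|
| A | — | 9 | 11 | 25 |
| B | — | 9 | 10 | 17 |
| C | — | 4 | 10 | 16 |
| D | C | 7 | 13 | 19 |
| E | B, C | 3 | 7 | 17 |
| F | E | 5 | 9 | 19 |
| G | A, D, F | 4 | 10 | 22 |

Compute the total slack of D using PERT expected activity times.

6 days

te_A = (9 + 4·11 + 25)/6 = 78/6 = 13
te_B = (9 + 4·10 + 17)/6 = 66/6 = 11
te_C = (4 + 4·10 + 16)/6 = 60/6 = 10
te_D = (7 + 4·13 + 19)/6 = 78/6 = 13
te_E = (3 + 4·7 + 17)/6 = 48/6 = 8
te_F = (5 + 4·9 + 19)/6 = 60/6 = 10
te_G = (4 + 4·10 + 22)/6 = 66/6 = 11

Forward pass:
ES_A = 0; EF_A = 13
ES_B = 0; EF_B = 11
ES_C = 0; EF_C = 10
ES_D = 10; EF_D = 10+13 = 23
ES_E = max(EF_B=11, EF_C=10) = 11; EF_E = 11+8 = 19
ES_F = 19; EF_F = 19+10 = 29
ES_G = max(EF_A=13, EF_D=23, EF_F=29) = 29; EF_G = 29+11 = 40
Expected project duration μ = 40 days. Critical path: B → E → F → G.

Backward pass:
LF_G = 40; LS_G = 40−11 = 29
LF_F = LS_G = 29; LS_F = 29−10 = 19
LF_E = LS_F = 19; LS_E = 19−8 = 11
LF_D = LS_G = 29; LS_D = 29−13 = 16
LF_C = min(LS_D=16, LS_E=11) = 11; LS_C = 11−10 = 1
LF_B = LS_E = 11; LS_B = 11−11 = 0
LF_A = LS_G = 29; LS_A = 29−13 = 16
Slack_D = LS_D − ES_D = 16 − 10 = 6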